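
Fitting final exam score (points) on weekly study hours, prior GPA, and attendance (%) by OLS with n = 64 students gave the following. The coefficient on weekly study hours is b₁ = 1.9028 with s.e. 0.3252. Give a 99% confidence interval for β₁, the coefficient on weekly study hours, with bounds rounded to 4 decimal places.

(1.0377, 2.7679)

df = n − k − 1 = 64 − 3 − 1 = 60.
t* = t_{0.005, 60} = 2.660283.
Margin = t* × SE = 2.660283 × 0.3252 = 0.865124.
CI: 1.9028 ± 0.865124 → (1.0377, 2.7679).
With 99% confidence, each one-unit increase in weekly study hours is associated with a change of between 1.0377 and 2.7679 points in final exam score, holding the other predictors fixed.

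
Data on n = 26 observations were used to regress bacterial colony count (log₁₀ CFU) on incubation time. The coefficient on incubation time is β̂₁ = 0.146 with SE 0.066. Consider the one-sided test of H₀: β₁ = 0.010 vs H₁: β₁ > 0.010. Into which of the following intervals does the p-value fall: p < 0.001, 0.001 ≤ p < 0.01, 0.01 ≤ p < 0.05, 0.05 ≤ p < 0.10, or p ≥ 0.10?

0.01 ≤ p < 0.05

t = (0.146 − 0.010) / 0.066 = 2.061.
df = n − 2 = 26 − 2 = 24.
One-sided p = P(T_{24} > t) ≈ 0.0252.
So 0.01 ≤ p < 0.05.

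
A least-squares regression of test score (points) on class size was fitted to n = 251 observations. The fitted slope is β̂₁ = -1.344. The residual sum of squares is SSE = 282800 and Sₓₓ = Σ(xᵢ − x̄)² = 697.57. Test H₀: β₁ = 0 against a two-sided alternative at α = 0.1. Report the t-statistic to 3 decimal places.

t = -1.053

MSE = SSE/(n − 2) = 282800/249 = 1135.74.
SE(β̂₁) = √(MSE/Sₓₓ) = √(1135.74/697.57) = 1.27599.
t = -1.344 / 1.27599 = -1.053.
df = n − 2 = 249.
Two-sided p ≈ 0.2932, which is ≥ 0.1, so fail to reject H₀.
The data do not give significant evidence of an association between class size and test score.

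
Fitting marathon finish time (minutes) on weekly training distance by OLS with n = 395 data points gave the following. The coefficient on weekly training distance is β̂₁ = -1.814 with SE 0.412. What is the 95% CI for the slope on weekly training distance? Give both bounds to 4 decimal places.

(-2.6240, -1.0040)

df = n − 2 = 395 − 2 = 393.
t* = t_{0.025, 393} = 1.966019.
Margin = t* × SE = 1.966019 × 0.412 = 0.810000.
CI: -1.814 ± 0.810000 → (-2.6240, -1.0040).
With 95% confidence, each one-unit increase in weekly training distance is associated with a change of between -2.6240 and -1.0040 minutes in marathon finish time.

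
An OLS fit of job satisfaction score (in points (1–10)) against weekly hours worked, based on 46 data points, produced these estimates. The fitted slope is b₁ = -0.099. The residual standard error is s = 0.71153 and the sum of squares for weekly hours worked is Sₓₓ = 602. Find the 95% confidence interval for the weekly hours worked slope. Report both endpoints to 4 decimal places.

(-0.1574, -0.0406)

SE(b₁) = s/√Sₓₓ = 0.71153/√602 = 0.0289998.
df = n − 2 = 44.
t* = t_{0.025, 44} = 2.015368.
Margin = t* × SE = 2.015368 × 0.0289998 = 0.058445.
CI: -0.099 ± 0.058445 → (-0.1574, -0.0406).
With 95% confidence, each one-unit increase in weekly hours worked is associated with a change of between -0.1574 and -0.0406 points (1–10) in job satisfaction score.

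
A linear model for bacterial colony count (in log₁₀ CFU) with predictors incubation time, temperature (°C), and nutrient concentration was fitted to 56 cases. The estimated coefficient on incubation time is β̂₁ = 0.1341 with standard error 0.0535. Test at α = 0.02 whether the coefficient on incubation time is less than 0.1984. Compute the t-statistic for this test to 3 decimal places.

t = -1.202

H₀: β₁ = 0.1984 vs H₁: β₁ < 0.1984.
t = (β̂₁ − β₁⁰)/SE = (0.1341 − 0.1984) / 0.0535 = -1.202.
df = n − k − 1 = 56 − 3 − 1 = 52.
One-sided p ≈ 0.1174, which is ≥ 0.02, so fail to reject H₀.
The data do not give significant evidence that the true slope on incubation time is below 0.1984 log₁₀ CFU per unit, holding the other predictors fixed.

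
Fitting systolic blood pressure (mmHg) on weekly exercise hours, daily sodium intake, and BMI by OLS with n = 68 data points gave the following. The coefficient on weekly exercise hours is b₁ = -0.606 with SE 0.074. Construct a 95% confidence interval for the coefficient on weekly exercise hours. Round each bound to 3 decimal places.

(-0.754, -0.458)

df = n − k − 1 = 68 − 3 − 1 = 64.
t* = t_{0.025, 64} = 1.99773.
Margin = t* × SE = 1.99773 × 0.074 = 0.14783.
CI: -0.606 ± 0.14783 → (-0.754, -0.458).
With 95% confidence, each one-unit increase in weekly exercise hours is associated with a change of between -0.754 and -0.458 mmHg in systolic blood pressure, holding the other predictors fixed.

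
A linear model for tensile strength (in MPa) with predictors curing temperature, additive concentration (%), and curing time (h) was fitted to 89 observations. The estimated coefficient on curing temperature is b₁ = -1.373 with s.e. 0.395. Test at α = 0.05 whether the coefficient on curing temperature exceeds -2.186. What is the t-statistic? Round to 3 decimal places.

H₀: β₁ = -2.186 vs H₁: β₁ > -2.186.
t = (b₁ − β₁⁰)/SE = (-1.373 − (-2.186)) / 0.395 = 2.058.
df = n − k − 1 = 89 − 3 − 1 = 85.
One-sided p ≈ 0.0213, which is < 0.05, so reject H₀.
There is evidence that the true slope on curing temperature exceeds -2.186 MPa per unit, holding the other predictors fixed.

t = 2.058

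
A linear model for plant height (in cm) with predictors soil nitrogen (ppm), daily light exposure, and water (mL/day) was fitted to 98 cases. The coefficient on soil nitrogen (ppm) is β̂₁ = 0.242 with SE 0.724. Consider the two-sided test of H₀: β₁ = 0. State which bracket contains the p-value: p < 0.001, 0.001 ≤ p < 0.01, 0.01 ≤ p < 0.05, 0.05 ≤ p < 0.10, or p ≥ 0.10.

t = 0.242 / 0.724 = 0.334.
df = n − k − 1 = 98 − 3 − 1 = 94.
Two-sided p = 2·P(T_{94} > |t|) ≈ 0.7389.
So p ≥ 0.10.

p ≥ 0.10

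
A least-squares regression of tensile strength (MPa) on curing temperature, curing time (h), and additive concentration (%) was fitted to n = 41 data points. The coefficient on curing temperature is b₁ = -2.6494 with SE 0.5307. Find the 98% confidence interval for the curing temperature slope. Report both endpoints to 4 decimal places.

df = n − k − 1 = 41 − 3 − 1 = 37.
t* = t_{0.01, 37} = 2.431447.
Margin = t* × SE = 2.431447 × 0.5307 = 1.290369.
CI: -2.6494 ± 1.290369 → (-3.9398, -1.3590).
With 98% confidence, each one-unit increase in curing temperature is associated with a change of between -3.9398 and -1.3590 MPa in tensile strength, holding the other predictors fixed.

(-3.9398, -1.3590)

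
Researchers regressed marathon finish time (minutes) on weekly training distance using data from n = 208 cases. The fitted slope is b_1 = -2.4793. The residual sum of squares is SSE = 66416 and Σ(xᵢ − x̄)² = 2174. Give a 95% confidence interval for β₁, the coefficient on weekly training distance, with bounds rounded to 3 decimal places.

(-3.239, -1.720)

MSE = SSE/(n − 2) = 66416/206 = 322.408.
SE(b_1) = √(MSE/Sₓₓ) = √(322.408/2174) = 0.3851.
df = n − 2 = 206.
t* = t_{0.025, 206} = 1.971547.
Margin = t* × SE = 1.971547 × 0.3851 = 0.75924.
CI: -2.4793 ± 0.75924 → (-3.239, -1.720).
With 95% confidence, each one-unit increase in weekly training distance is associated with a change of between -3.239 and -1.720 minutes in marathon finish time.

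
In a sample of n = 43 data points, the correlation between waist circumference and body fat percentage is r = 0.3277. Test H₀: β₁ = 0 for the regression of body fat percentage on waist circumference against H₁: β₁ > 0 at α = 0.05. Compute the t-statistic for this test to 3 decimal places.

t = 2.221

t = r·√(n − 2)/√(1 − r²) = 0.3277·√41/√0.892613 = 2.221.
df = n − 2 = 41.
One-sided p ≈ 0.0160, which is < 0.05, so reject H₀.
There is evidence of a linear association between waist circumference and body fat percentage.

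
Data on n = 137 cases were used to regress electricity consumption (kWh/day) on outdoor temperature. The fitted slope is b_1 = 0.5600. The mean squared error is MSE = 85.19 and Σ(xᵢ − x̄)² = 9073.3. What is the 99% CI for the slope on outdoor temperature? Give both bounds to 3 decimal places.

SE(b_1) = √(MSE/Sₓₓ) = √(85.19/9073.3) = 0.0968973.
df = n − 2 = 135.
t* = t_{0.005, 135} = 2.612738.
Margin = t* × SE = 2.612738 × 0.0968973 = 0.25317.
CI: 0.5600 ± 0.25317 → (0.307, 0.813).
With 99% confidence, each one-unit increase in outdoor temperature is associated with a change of between 0.307 and 0.813 kWh/day in electricity consumption.

(0.307, 0.813)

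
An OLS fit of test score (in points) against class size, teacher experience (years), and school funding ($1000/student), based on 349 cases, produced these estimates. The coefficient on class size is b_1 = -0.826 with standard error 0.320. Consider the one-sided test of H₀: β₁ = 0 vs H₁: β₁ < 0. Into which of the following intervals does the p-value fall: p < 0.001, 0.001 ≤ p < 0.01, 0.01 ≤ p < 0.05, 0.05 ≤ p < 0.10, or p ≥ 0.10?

0.001 ≤ p < 0.01

t = -0.826 / 0.320 = -2.581.
df = n − k − 1 = 349 − 3 − 1 = 345.
One-sided p = P(T_{345} < t) ≈ 0.0051.
So 0.001 ≤ p < 0.01.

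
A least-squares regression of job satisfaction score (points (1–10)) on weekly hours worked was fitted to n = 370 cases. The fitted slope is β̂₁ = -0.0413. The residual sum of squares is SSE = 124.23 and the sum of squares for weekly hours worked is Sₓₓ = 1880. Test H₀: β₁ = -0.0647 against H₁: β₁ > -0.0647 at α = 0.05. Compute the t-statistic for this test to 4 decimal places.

t = 1.7462

MSE = SSE/(n − 2) = 124.23/368 = 0.337582.
SE(β̂₁) = √(MSE/Sₓₓ) = √(0.337582/1880) = 0.0134002.
t = (-0.0413 − (-0.0647)) / 0.0134002 = 1.7462.
df = n − 2 = 368.
One-sided p ≈ 0.0408, which is < 0.05, so reject H₀.
There is evidence that the true slope on weekly hours worked exceeds -0.0647 points (1–10) per unit.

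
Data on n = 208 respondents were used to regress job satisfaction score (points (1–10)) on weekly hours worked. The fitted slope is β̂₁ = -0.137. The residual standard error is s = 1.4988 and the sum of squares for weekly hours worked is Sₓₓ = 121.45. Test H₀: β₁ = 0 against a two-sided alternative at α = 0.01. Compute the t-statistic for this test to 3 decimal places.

SE(β̂₁) = s/√Sₓₓ = 1.4988/√121.45 = 0.136002.
t = -0.137 / 0.136002 = -1.007.
df = n − 2 = 206.
Two-sided p ≈ 0.3150, which is ≥ 0.01, so fail to reject H₀.
The data do not give significant evidence of an association between weekly hours worked and job satisfaction score.

t = -1.007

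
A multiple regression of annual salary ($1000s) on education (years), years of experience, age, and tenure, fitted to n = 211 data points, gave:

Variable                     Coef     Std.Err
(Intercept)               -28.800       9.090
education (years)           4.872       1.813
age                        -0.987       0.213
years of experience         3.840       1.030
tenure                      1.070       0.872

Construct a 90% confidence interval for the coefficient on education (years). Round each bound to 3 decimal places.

(1.876, 7.868)

Read off: b = 4.872, SE = 1.813 for education (years).
df = n − k − 1 = 211 − 4 − 1 = 206.
t* = t_{0.05, 206} = 1.652284.
Margin = t* × SE = 1.652284 × 1.813 = 2.99559.
CI: 4.872 ± 2.99559 → (1.876, 7.868).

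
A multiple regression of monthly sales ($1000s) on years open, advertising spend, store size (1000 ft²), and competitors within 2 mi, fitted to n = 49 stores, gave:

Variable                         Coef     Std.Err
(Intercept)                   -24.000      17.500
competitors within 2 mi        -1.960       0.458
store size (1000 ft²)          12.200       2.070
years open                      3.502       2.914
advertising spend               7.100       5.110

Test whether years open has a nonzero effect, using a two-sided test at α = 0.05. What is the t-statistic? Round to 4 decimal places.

t = 1.2018

Read off: b = 3.502, SE = 2.914 for years open.
H₀: β₁ = 0 vs H₁: β₁ ≠ 0.
t = 3.502 / 2.914 = 1.2018.
df = n − k − 1 = 49 − 4 − 1 = 44.
Two-sided p ≈ 0.2359, which is ≥ 0.05, so fail to reject H₀.
The data do not give significant evidence of an association between years open and monthly sales, after adjusting for the other predictors.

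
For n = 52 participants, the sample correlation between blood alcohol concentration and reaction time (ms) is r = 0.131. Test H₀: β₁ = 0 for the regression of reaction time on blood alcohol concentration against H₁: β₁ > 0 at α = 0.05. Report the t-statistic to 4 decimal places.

t = 0.9344

t = r·√(n − 2)/√(1 − r²) = 0.131·√50/√0.982839 = 0.9344.
df = n − 2 = 50.
One-sided p ≈ 0.1773, which is ≥ 0.05, so fail to reject H₀.
The data do not give significant evidence of a linear association between blood alcohol concentration and reaction time.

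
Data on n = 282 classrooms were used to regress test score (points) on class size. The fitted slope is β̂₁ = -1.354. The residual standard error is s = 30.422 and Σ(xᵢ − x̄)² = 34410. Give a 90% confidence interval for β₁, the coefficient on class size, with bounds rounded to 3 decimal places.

SE(β̂₁) = s/√Sₓₓ = 30.422/√34410 = 0.164001.
df = n − 2 = 280.
t* = t_{0.05, 280} = 1.650314.
Margin = t* × SE = 1.650314 × 0.164001 = 0.27065.
CI: -1.354 ± 0.27065 → (-1.625, -1.083).
With 90% confidence, each one-unit increase in class size is associated with a change of between -1.625 and -1.083 points in test score.

(-1.625, -1.083)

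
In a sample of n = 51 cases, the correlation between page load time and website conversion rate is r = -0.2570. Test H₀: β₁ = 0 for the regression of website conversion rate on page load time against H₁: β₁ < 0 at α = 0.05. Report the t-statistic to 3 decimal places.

t = r·√(n − 2)/√(1 − r²) = -0.2570·√49/√0.933951 = -1.862.
df = n − 2 = 49.
One-sided p ≈ 0.0343, which is < 0.05, so reject H₀.
There is evidence of a linear association between page load time and website conversion rate.

t = -1.862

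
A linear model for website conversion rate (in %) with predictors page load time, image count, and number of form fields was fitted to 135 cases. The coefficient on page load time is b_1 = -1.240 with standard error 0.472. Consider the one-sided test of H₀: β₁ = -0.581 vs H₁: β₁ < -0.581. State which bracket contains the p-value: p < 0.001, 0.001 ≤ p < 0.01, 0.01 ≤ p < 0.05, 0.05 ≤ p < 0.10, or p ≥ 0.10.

t = (-1.240 − (-0.581)) / 0.472 = -1.396.
df = n − k − 1 = 135 − 3 − 1 = 131.
One-sided p = P(T_{131} < t) ≈ 0.0825.
So 0.05 ≤ p < 0.10.

0.05 ≤ p < 0.10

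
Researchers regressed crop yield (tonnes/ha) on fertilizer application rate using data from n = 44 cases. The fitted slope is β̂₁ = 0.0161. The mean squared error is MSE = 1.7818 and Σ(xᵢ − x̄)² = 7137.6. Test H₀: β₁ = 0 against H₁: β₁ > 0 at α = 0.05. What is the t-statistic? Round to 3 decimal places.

SE(β̂₁) = √(MSE/Sₓₓ) = √(1.7818/7137.6) = 0.0157999.
t = 0.0161 / 0.0157999 = 1.019.
df = n − 2 = 42.
One-sided p ≈ 0.1570, which is ≥ 0.05, so fail to reject H₀.
The data do not give significant evidence that the true slope on fertilizer application rate is positive.

t = 1.019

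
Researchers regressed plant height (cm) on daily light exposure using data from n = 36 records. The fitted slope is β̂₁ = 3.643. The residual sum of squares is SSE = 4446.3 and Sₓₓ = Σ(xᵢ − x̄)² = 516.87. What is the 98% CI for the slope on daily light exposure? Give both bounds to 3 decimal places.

(2.415, 4.871)

MSE = SSE/(n − 2) = 4446.3/34 = 130.774.
SE(β̂₁) = √(MSE/Sₓₓ) = √(130.774/516.87) = 0.503001.
df = n − 2 = 34.
t* = t_{0.01, 34} = 2.44115.
Margin = t* × SE = 2.44115 × 0.503001 = 1.22790.
CI: 3.643 ± 1.22790 → (2.415, 4.871).
With 98% confidence, each one-unit increase in daily light exposure is associated with a change of between 2.415 and 4.871 cm in plant height.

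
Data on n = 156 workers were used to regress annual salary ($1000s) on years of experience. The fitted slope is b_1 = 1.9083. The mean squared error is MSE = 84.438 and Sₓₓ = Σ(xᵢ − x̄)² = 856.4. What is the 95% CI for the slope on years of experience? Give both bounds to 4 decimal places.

(1.2880, 2.5286)

SE(b_1) = √(MSE/Sₓₓ) = √(84.438/856.4) = 0.314001.
df = n − 2 = 154.
t* = t_{0.025, 154} = 1.975488.
Margin = t* × SE = 1.975488 × 0.314001 = 0.620305.
CI: 1.9083 ± 0.620305 → (1.2880, 2.5286).
With 95% confidence, each one-unit increase in years of experience is associated with a change of between 1.2880 and 2.5286 $1000s in annual salary.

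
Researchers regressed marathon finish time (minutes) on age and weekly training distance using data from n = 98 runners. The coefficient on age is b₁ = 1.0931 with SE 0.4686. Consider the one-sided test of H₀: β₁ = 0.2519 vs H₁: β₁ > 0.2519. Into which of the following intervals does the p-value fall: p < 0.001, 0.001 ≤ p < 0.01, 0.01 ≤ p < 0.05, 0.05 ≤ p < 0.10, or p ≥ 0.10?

0.01 ≤ p < 0.05

t = (1.0931 − 0.2519) / 0.4686 = 1.795.
df = n − k − 1 = 98 − 2 − 1 = 95.
One-sided p = P(T_{95} > t) ≈ 0.0379.
So 0.01 ≤ p < 0.05.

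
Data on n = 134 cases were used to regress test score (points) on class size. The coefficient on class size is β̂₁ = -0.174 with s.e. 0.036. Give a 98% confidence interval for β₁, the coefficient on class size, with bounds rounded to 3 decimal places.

df = n − 2 = 134 − 2 = 132.
t* = t_{0.01, 132} = 2.35493.
Margin = t* × SE = 2.35493 × 0.036 = 0.08478.
CI: -0.174 ± 0.08478 → (-0.259, -0.089).
With 98% confidence, each one-unit increase in class size is associated with a change of between -0.259 and -0.089 points in test score.

(-0.259, -0.089)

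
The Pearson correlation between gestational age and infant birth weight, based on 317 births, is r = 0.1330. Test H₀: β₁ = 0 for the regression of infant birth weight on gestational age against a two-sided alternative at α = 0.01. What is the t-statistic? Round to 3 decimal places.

t = r·√(n − 2)/√(1 − r²) = 0.1330·√315/√0.982311 = 2.382.
df = n − 2 = 315.
Two-sided p ≈ 0.0178, which is ≥ 0.01, so fail to reject H₀.
The data do not give significant evidence of a linear association between gestational age and infant birth weight.

t = 2.382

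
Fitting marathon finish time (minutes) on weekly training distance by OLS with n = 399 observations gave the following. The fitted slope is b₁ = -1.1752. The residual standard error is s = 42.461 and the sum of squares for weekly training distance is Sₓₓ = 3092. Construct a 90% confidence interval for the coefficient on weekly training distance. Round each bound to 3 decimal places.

(-2.434, 0.084)

SE(b₁) = s/√Sₓₓ = 42.461/√3092 = 0.763608.
df = n − 2 = 397.
t* = t_{0.05, 397} = 1.648701.
Margin = t* × SE = 1.648701 × 0.763608 = 1.25896.
CI: -1.1752 ± 1.25896 → (-2.434, 0.084).
With 90% confidence, each one-unit increase in weekly training distance is associated with a change of between -2.434 and 0.084 minutes in marathon finish time.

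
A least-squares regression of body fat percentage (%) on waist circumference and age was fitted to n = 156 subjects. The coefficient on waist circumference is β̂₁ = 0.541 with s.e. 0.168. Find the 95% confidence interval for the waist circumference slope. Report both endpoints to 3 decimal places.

df = n − k − 1 = 156 − 2 − 1 = 153.
t* = t_{0.025, 153} = 1.97559.
Margin = t* × SE = 1.97559 × 0.168 = 0.33190.
CI: 0.541 ± 0.33190 → (0.209, 0.873).
With 95% confidence, each one-unit increase in waist circumference is associated with a change of between 0.209 and 0.873 % in body fat percentage, holding the other predictors fixed.

(0.209, 0.873)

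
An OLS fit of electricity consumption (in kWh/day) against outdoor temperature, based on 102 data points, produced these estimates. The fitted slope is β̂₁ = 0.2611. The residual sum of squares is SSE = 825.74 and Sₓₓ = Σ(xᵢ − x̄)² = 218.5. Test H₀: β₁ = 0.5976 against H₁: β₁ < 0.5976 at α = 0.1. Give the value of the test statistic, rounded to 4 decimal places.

t = -1.7310

MSE = SSE/(n − 2) = 825.74/100 = 8.2574.
SE(β̂₁) = √(MSE/Sₓₓ) = √(8.2574/218.5) = 0.1944.
t = (0.2611 − 0.5976) / 0.1944 = -1.7310.
df = n − 2 = 100.
One-sided p ≈ 0.0433, which is < 0.1, so reject H₀.
There is evidence that the true slope on outdoor temperature is below 0.5976 kWh/day per unit.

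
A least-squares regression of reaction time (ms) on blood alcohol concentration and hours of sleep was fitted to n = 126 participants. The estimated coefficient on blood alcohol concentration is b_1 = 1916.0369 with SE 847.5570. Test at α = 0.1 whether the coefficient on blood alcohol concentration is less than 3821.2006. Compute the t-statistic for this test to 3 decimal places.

H₀: β₁ = 3821.2006 vs H₁: β₁ < 3821.2006.
t = (b_1 − β₁⁰)/SE = (1916.0369 − 3821.2006) / 847.5570 = -2.248.
df = n − k − 1 = 126 − 2 − 1 = 123.
One-sided p ≈ 0.0132, which is < 0.1, so reject H₀.
There is evidence that the true slope on blood alcohol concentration is below 3821.2006 ms per unit, holding the other predictors fixed.

t = -2.248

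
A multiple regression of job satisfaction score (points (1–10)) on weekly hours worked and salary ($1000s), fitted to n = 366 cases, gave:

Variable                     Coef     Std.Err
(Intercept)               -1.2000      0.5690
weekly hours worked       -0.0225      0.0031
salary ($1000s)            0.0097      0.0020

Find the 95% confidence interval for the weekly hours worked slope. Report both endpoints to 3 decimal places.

Read off: b = -0.0225, SE = 0.0031 for weekly hours worked.
df = n − k − 1 = 366 − 2 − 1 = 363.
t* = t_{0.025, 363} = 1.966521.
Margin = t* × SE = 1.966521 × 0.0031 = 0.00610.
CI: -0.0225 ± 0.00610 → (-0.029, -0.016).

(-0.029, -0.016)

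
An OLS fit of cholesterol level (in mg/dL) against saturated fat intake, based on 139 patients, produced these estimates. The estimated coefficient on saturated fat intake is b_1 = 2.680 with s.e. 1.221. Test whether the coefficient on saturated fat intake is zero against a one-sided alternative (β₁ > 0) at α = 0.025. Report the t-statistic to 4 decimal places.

t = 2.1949

H₀: β₁ = 0 vs H₁: β₁ > 0.
t = (b_1 − β₁⁰)/SE = 2.680 / 1.221 = 2.1949.
df = n − 2 = 139 − 2 = 137.
One-sided p ≈ 0.0149, which is < 0.025, so reject H₀.
There is evidence that the true slope on saturated fat intake is positive.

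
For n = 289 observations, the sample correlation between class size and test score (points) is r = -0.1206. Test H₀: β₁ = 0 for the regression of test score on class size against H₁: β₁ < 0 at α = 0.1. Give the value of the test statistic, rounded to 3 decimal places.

t = -2.058

t = r·√(n − 2)/√(1 − r²) = -0.1206·√287/√0.985456 = -2.058.
df = n − 2 = 287.
One-sided p ≈ 0.0202, which is < 0.1, so reject H₀.
There is evidence of a linear association between class size and test score.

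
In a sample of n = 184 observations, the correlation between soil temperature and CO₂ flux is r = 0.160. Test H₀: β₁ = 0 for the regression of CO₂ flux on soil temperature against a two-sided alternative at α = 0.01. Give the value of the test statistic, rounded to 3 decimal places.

t = r·√(n − 2)/√(1 − r²) = 0.160·√182/√0.9744 = 2.187.
df = n − 2 = 182.
Two-sided p ≈ 0.0300, which is ≥ 0.01, so fail to reject H₀.
The data do not give significant evidence of a linear association between soil temperature and CO₂ flux.

t = 2.187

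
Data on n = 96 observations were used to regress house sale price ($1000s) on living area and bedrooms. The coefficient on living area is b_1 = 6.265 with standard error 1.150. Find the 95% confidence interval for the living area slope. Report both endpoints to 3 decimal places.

df = n − k − 1 = 96 − 2 − 1 = 93.
t* = t_{0.025, 93} = 1.985802.
Margin = t* × SE = 1.985802 × 1.150 = 2.28367.
CI: 6.265 ± 2.28367 → (3.981, 8.549).
With 95% confidence, each one-unit increase in living area is associated with a change of between 3.981 and 8.549 $1000s in house sale price, holding the other predictors fixed.

(3.981, 8.549)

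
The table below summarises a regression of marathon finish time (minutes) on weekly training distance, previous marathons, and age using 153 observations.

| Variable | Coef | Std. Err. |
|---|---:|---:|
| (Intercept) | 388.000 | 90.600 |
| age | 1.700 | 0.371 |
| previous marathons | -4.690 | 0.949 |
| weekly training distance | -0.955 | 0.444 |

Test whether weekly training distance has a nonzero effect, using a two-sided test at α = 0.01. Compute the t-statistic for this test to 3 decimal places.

Read off: b = -0.955, SE = 0.444 for weekly training distance.
H₀: β₁ = 0 vs H₁: β₁ ≠ 0.
t = -0.955 / 0.444 = -2.151.
df = n − k − 1 = 153 − 3 − 1 = 149.
Two-sided p ≈ 0.0331, which is ≥ 0.01, so fail to reject H₀.
The data do not give significant evidence of an association between weekly training distance and marathon finish time, after adjusting for the other predictors.

t = -2.151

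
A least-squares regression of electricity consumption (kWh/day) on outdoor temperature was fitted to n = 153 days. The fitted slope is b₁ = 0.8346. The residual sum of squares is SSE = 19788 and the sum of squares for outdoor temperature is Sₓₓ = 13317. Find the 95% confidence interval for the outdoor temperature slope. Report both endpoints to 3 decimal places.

(0.639, 1.031)

MSE = SSE/(n − 2) = 19788/151 = 131.046.
SE(b₁) = √(MSE/Sₓₓ) = √(131.046/13317) = 0.0991995.
df = n − 2 = 151.
t* = t_{0.025, 151} = 1.975799.
Margin = t* × SE = 1.975799 × 0.0991995 = 0.19600.
CI: 0.8346 ± 0.19600 → (0.639, 1.031).
With 95% confidence, each one-unit increase in outdoor temperature is associated with a change of between 0.639 and 1.031 kWh/day in electricity consumption.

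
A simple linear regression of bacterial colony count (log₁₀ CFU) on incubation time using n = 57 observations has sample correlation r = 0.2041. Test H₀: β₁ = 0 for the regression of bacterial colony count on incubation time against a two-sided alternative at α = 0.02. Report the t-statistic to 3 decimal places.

t = r·√(n − 2)/√(1 − r²) = 0.2041·√55/√0.958343 = 1.546.
df = n − 2 = 55.
Two-sided p ≈ 0.1278, which is ≥ 0.02, so fail to reject H₀.
The data do not give significant evidence of a linear association between incubation time and bacterial colony count.

t = 1.546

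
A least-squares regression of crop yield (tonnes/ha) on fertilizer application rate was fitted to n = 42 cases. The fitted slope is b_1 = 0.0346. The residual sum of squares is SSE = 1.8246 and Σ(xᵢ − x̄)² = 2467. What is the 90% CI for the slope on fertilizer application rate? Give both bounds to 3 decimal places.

(0.027, 0.042)

MSE = SSE/(n − 2) = 1.8246/40 = 0.045615.
SE(b_1) = √(MSE/Sₓₓ) = √(0.045615/2467) = 0.00430001.
df = n − 2 = 40.
t* = t_{0.05, 40} = 1.683851.
Margin = t* × SE = 1.683851 × 0.00430001 = 0.00724.
CI: 0.0346 ± 0.00724 → (0.027, 0.042).
With 90% confidence, each one-unit increase in fertilizer application rate is associated with a change of between 0.027 and 0.042 tonnes/ha in crop yield.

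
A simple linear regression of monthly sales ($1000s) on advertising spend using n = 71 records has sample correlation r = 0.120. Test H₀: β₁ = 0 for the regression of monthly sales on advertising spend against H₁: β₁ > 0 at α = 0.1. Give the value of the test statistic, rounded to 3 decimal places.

t = 1.004

t = r·√(n − 2)/√(1 − r²) = 0.120·√69/√0.9856 = 1.004.
df = n − 2 = 69.
One-sided p ≈ 0.1594, which is ≥ 0.1, so fail to reject H₀.
The data do not give significant evidence of a linear association between advertising spend and monthly sales.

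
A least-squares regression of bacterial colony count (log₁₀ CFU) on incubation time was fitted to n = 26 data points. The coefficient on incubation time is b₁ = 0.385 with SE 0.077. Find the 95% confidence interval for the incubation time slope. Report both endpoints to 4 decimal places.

df = n − 2 = 26 − 2 = 24.
t* = t_{0.025, 24} = 2.063899.
Margin = t* × SE = 2.063899 × 0.077 = 0.158920.
CI: 0.385 ± 0.158920 → (0.2261, 0.5439).
With 95% confidence, each one-unit increase in incubation time is associated with a change of between 0.2261 and 0.5439 log₁₀ CFU in bacterial colony count.

(0.2261, 0.5439)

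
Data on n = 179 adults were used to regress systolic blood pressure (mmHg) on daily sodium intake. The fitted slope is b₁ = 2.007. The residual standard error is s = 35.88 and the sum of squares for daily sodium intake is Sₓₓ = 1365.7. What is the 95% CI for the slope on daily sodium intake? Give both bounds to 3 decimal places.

(0.091, 3.923)

SE(b₁) = s/√Sₓₓ = 35.88/√1365.7 = 0.970901.
df = n − 2 = 177.
t* = t_{0.025, 177} = 1.973457.
Margin = t* × SE = 1.973457 × 0.970901 = 1.91603.
CI: 2.007 ± 1.91603 → (0.091, 3.923).
With 95% confidence, each one-unit increase in daily sodium intake is associated with a change of between 0.091 and 3.923 mmHg in systolic blood pressure.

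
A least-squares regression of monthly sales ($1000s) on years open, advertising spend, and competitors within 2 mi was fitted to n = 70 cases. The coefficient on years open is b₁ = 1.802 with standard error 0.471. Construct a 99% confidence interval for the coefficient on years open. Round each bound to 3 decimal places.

df = n − k − 1 = 70 − 3 − 1 = 66.
t* = t_{0.005, 66} = 2.652394.
Margin = t* × SE = 2.652394 × 0.471 = 1.24928.
CI: 1.802 ± 1.24928 → (0.553, 3.051).
With 99% confidence, each one-unit increase in years open is associated with a change of between 0.553 and 3.051 $1000s in monthly sales, holding the other predictors fixed.

(0.553, 3.051)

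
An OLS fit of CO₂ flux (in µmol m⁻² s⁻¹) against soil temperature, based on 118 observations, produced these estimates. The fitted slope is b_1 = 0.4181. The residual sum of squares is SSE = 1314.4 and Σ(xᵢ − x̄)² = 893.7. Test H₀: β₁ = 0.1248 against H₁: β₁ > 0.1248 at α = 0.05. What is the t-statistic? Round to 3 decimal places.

MSE = SSE/(n − 2) = 1314.4/116 = 11.331.
SE(b_1) = √(MSE/Sₓₓ) = √(11.331/893.7) = 0.1126.
t = (0.4181 − 0.1248) / 0.1126 = 2.605.
df = n − 2 = 116.
One-sided p ≈ 0.0052, which is < 0.05, so reject H₀.
There is evidence that the true slope on soil temperature exceeds 0.1248 µmol m⁻² s⁻¹ per unit.

t = 2.605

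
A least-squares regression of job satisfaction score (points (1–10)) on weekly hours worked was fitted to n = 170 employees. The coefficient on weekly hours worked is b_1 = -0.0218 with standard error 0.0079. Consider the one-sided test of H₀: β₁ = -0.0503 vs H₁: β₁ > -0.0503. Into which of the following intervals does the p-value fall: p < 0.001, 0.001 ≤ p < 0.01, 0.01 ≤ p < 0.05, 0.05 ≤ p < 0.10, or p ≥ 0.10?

p < 0.001

t = (-0.0218 − (-0.0503)) / 0.0079 = 3.608.
df = n − 2 = 170 − 2 = 168.
One-sided p = P(T_{168} > t) ≈ 0.0002.
So p < 0.001.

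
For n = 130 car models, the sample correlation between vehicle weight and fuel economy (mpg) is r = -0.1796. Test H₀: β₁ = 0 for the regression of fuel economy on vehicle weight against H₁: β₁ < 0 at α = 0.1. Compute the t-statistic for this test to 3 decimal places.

t = -2.066

t = r·√(n − 2)/√(1 − r²) = -0.1796·√128/√0.967744 = -2.066.
df = n − 2 = 128.
One-sided p ≈ 0.0204, which is < 0.1, so reject H₀.
There is evidence of a linear association between vehicle weight and fuel economy.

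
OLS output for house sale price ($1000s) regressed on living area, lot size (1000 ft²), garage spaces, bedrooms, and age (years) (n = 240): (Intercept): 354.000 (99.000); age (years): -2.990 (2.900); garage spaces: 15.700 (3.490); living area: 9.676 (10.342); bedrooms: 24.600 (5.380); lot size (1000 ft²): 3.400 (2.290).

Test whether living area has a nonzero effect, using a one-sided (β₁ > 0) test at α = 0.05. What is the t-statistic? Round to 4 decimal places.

t = 0.9356

Read off: b = 9.676, SE = 10.342 for living area.
H₀: β₁ = 0 vs H₁: β₁ > 0.
t = 9.676 / 10.342 = 0.9356.
df = n − k − 1 = 240 − 5 − 1 = 234.
One-sided p ≈ 0.1752, which is ≥ 0.05, so fail to reject H₀.
The data do not give significant evidence that the true slope on living area is positive, holding the other predictors fixed.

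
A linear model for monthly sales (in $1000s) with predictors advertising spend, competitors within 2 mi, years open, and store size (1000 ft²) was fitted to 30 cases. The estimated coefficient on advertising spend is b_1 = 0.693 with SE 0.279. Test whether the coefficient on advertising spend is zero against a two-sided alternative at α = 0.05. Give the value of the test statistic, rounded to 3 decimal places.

t = 2.484

H₀: β₁ = 0 vs H₁: β₁ ≠ 0.
t = (b_1 − β₁⁰)/SE = 0.693 / 0.279 = 2.484.
df = n − k − 1 = 30 − 4 − 1 = 25.
Two-sided p ≈ 0.0201, which is < 0.05, so reject H₀.
There is evidence that advertising spend is associated with monthly sales, holding the other predictors fixed.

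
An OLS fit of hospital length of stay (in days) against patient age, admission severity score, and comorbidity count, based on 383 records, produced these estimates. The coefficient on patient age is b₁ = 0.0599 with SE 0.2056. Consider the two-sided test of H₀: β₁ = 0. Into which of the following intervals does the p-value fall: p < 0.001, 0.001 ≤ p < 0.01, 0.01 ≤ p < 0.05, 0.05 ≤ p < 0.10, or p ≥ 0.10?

t = 0.0599 / 0.2056 = 0.291.
df = n − k − 1 = 383 − 3 − 1 = 379.
Two-sided p = 2·P(T_{379} > |t|) ≈ 0.7709.
So p ≥ 0.10.

p ≥ 0.10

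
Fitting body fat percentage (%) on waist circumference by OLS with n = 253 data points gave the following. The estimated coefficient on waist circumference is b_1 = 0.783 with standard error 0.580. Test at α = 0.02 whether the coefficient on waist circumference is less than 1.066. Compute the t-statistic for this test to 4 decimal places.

t = -0.4879

H₀: β₁ = 1.066 vs H₁: β₁ < 1.066.
t = (b_1 − β₁⁰)/SE = (0.783 − 1.066) / 0.580 = -0.4879.
df = n − 2 = 253 − 2 = 251.
One-sided p ≈ 0.3130, which is ≥ 0.02, so fail to reject H₀.
The data do not give significant evidence that the true slope on waist circumference is below 1.066 % per unit.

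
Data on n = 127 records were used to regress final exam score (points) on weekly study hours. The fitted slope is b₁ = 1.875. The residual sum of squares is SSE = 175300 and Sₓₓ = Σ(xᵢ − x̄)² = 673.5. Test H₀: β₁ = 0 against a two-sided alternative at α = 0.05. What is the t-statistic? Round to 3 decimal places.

MSE = SSE/(n − 2) = 175300/125 = 1402.4.
SE(b₁) = √(MSE/Sₓₓ) = √(1402.4/673.5) = 1.443.
t = 1.875 / 1.443 = 1.299.
df = n − 2 = 125.
Two-sided p ≈ 0.1962, which is ≥ 0.05, so fail to reject H₀.
The data do not give significant evidence of an association between weekly study hours and final exam score.

t = 1.299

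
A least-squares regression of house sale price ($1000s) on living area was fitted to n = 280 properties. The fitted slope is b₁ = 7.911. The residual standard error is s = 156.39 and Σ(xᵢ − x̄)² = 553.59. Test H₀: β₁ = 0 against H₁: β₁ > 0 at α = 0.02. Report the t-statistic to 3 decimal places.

SE(b₁) = s/√Sₓₓ = 156.39/√553.59 = 6.64683.
t = 7.911 / 6.64683 = 1.190.
df = n − 2 = 278.
One-sided p ≈ 0.1175, which is ≥ 0.02, so fail to reject H₀.
The data do not give significant evidence that the true slope on living area is positive.

t = 1.190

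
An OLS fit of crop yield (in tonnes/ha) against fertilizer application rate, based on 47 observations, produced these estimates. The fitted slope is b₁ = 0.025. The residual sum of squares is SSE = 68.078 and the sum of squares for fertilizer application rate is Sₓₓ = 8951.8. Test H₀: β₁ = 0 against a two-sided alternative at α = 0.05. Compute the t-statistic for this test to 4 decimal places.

MSE = SSE/(n − 2) = 68.078/45 = 1.51284.
SE(b₁) = √(MSE/Sₓₓ) = √(1.51284/8951.8) = 0.013.
t = 0.025 / 0.013 = 1.9231.
df = n − 2 = 45.
Two-sided p ≈ 0.0608, which is ≥ 0.05, so fail to reject H₀.
The data do not give significant evidence of an association between fertilizer application rate and crop yield.

t = 1.9231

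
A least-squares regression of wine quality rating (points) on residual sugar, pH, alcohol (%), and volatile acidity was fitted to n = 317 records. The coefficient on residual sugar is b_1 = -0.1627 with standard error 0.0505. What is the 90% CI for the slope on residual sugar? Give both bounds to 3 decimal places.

(-0.246, -0.079)

df = n − k − 1 = 317 − 4 − 1 = 312.
t* = t_{0.05, 312} = 1.649752.
Margin = t* × SE = 1.649752 × 0.0505 = 0.08331.
CI: -0.1627 ± 0.08331 → (-0.246, -0.079).
With 90% confidence, each one-unit increase in residual sugar is associated with a change of between -0.246 and -0.079 points in wine quality rating, holding the other predictors fixed.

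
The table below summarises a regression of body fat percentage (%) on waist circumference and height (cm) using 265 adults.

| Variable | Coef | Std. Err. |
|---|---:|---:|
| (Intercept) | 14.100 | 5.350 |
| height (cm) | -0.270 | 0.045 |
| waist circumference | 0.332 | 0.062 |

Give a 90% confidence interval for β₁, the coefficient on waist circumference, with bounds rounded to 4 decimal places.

Read off: b = 0.332, SE = 0.062 for waist circumference.
df = n − k − 1 = 265 − 2 − 1 = 262.
t* = t_{0.05, 262} = 1.65069.
Margin = t* × SE = 1.65069 × 0.062 = 0.102343.
CI: 0.332 ± 0.102343 → (0.2297, 0.4343).

(0.2297, 0.4343)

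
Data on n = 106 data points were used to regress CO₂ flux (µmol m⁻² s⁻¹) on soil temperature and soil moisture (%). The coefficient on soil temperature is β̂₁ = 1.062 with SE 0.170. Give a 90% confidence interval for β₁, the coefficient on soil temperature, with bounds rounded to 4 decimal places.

df = n − k − 1 = 106 − 2 − 1 = 103.
t* = t_{0.05, 103} = 1.659782.
Margin = t* × SE = 1.659782 × 0.170 = 0.282163.
CI: 1.062 ± 0.282163 → (0.7798, 1.3442).
With 90% confidence, each one-unit increase in soil temperature is associated with a change of between 0.7798 and 1.3442 µmol m⁻² s⁻¹ in CO₂ flux, holding the other predictors fixed.

(0.7798, 1.3442)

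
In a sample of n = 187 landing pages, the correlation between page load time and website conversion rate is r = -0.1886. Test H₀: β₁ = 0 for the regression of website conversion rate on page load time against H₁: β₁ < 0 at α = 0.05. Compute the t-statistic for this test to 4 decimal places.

t = r·√(n − 2)/√(1 − r²) = -0.1886·√185/√0.96443 = -2.6121.
df = n − 2 = 185.
One-sided p ≈ 0.0049, which is < 0.05, so reject H₀.
There is evidence of a linear association between page load time and website conversion rate.

t = -2.6121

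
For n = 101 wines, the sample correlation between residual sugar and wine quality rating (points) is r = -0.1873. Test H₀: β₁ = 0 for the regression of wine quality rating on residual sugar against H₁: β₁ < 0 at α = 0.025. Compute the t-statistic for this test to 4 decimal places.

t = -1.8972

t = r·√(n − 2)/√(1 − r²) = -0.1873·√99/√0.964919 = -1.8972.
df = n − 2 = 99.
One-sided p ≈ 0.0304, which is ≥ 0.025, so fail to reject H₀.
The data do not give significant evidence of a linear association between residual sugar and wine quality rating.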